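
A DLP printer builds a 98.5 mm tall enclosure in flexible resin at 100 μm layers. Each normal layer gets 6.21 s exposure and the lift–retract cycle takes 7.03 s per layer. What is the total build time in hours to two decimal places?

3.62 hours

Layers = ⌈98.5/0.1⌉ = 985.
Per-layer time = 6.21 + 7.03, so 13.24 s.
Build time: 985 × 13.24 s = 13041.4 s, i.e. 3.62 hours.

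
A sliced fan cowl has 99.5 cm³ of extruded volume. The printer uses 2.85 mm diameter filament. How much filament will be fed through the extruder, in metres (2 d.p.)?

A = π r² = π × 1.425² = 6.3794 mm².
Length = 99.5 cm³ / 6.3794 mm² = 99500 / 6.3794 = 15597.08 mm = 15.60 m.

15.60 m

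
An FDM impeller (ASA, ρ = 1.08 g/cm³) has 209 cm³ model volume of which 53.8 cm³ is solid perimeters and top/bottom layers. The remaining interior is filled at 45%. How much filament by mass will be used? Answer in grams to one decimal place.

133.5 g

Interior volume: 209 − 53.8 → 155.2 cm³.
Infill volume: 0.45 × 155.2 → 69.84 cm³.
Total extruded = 53.8 + 69.84 = 123.64 cm³.
Mass = 123.64 × 1.08, so 133.5312 g.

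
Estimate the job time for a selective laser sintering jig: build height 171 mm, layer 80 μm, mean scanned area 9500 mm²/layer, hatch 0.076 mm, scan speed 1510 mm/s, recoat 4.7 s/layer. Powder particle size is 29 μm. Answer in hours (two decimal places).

Number of layers: 171 / 0.08 → 2138 (rounded up).
Scan path per layer: 9500 / 0.076 → 125000 mm.
Per-layer scan time = 125000 / 1510, so 82.7815 s.
Per-layer time = 82.7815 + 4.7 = 87.4815 s.
Build time = 2138 × 87.4815 = 187035.447 s = 51.95 hours.

51.95 hours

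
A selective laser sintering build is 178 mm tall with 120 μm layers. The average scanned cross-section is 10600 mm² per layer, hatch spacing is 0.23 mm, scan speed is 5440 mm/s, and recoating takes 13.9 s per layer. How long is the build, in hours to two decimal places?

9.22 hours

Layer count = ceil(178 / 0.12) = 1484.
Hatch length per layer = 10600 / 0.23 = 46087 mm.
Per-layer scan time = 46087 / 5440 = 8.4719 s.
Per-layer time = 8.4719 + 13.9, so 22.3719 s.
1484 layers × 22.3719 s/layer = 33199.8996 s, i.e. 9.22 hours.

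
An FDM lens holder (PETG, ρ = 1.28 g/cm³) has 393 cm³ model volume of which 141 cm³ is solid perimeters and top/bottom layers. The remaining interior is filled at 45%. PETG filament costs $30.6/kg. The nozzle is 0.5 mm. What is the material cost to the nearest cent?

$9.96

Interior volume = 393 − 141 = 252 cm³.
Infill volume: 0.45 × 252 → 113.4 cm³.
Deposited volume = 141 + 113.4, so 254.4 cm³.
Mass = 254.4 × 1.28, so 325.632 g.
Cost = 325.632 g / 1000 × $30.6/kg = $9.96.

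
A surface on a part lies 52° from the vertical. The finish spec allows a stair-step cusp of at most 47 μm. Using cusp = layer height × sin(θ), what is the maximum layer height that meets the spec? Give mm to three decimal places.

Layer height = cusp / sin(52°) = 0.047 / 0.7880 = 0.060 mm.

0.060 mm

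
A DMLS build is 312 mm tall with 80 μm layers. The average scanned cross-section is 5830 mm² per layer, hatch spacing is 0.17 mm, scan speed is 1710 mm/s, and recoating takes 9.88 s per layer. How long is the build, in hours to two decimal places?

Number of layers: 312 / 0.08 → 3900 (rounded up).
Per-layer scan distance = 5830 / 0.17, so 34294.1 mm.
Laser time per layer = 34294.1 / 1710 = 20.055 s.
Layer cycle = 20.055 + 9.88, so 29.935 s.
Total: 3900 × 29.935 s = 116746.5 s → 32.43 hours.

32.43 hours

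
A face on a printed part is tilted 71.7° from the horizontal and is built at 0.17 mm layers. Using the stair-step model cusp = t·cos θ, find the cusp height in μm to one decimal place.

cos(71.7°) = 0.3140, so cusp = 0.17 × 0.3140 = 0.05338 mm → 53.4 μm.

53.4 μm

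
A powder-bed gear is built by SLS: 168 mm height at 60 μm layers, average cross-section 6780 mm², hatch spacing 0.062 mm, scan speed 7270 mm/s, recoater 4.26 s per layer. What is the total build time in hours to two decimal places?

15.01 hours

Number of layers: 168 / 0.06 → 2800 (rounded up).
Hatch length per layer: 6780 / 0.062 → 109354.8 mm.
Laser time per layer: 109354.8 / 7270 → 15.0419 s.
Layer cycle = 15.0419 + 4.26, so 19.3019 s.
Total: 2800 × 19.3019 s = 54045.32 s → 15.01 hours.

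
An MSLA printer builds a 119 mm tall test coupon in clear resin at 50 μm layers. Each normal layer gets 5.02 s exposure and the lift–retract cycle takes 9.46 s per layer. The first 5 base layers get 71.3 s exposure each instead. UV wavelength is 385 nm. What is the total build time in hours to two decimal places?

Number of layers: 119 / 0.05 → 2380 (rounded up).
Burn-in layers: 5 × (71.3 + 9.46) → 403.8 s.
Normal layers = 2375 × (5.02 + 9.46) = 34390 s.
Total = 403.8 + 34390 = 34793.8 s = 9.66 hours.

9.66 hours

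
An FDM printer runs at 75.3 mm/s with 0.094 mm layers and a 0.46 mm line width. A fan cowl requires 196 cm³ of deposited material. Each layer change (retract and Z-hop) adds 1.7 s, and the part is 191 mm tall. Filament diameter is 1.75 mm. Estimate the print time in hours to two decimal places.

Extrusion cross-section: 0.094 × 0.46 → 0.04324 mm².
Toolpath length = 196 cm³ / 0.04324 mm² = 196000 / 0.04324 = 4532840 mm.
Time extruding = 4532840 / 75.3 = 60197.1 s.
Layer count = ceil(191 / 0.094) = 2032.
Layer-change overhead = 2032 × 1.7, so 3454.4 s.
Total = 60197.1 + 3454.4 = 63651.5 s = 17.68 hours.

17.68 hours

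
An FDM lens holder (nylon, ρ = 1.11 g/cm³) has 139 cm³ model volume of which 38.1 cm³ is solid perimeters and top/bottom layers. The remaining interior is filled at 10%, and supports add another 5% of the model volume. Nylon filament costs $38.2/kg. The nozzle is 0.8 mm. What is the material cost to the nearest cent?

Infill region = 139 − 38.1, so 100.9 cm³.
Deposited infill: 0.10 × 100.9 → 10.09 cm³.
Support: 0.05 × 139 → 6.95 cm³.
Total printed volume = 38.1 + 10.09 + 6.95, so 55.14 cm³.
Mass: 55.14 × 1.11 → 61.2054 g.
At $38.2/kg: 61.2054/1000 × 38.2 = $2.34.

$2.34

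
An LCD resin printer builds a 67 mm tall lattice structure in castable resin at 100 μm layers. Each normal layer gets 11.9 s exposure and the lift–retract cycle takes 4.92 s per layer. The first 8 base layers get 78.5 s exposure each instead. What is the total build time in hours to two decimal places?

Layers = ⌈67/0.1⌉ = 670.
Burn-in layers: 8 × (78.5 + 4.92) → 667.36 s.
Normal layers = 662 × (11.9 + 4.92), so 11134.84 s.
Sum: 667.36 + 11134.84 = 11802.2 s → 3.28 hours.

3.28 hours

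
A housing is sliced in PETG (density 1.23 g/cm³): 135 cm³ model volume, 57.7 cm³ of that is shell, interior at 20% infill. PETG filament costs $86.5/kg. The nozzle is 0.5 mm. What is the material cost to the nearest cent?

$7.78

Volume inside the shell = 135 − 57.7, so 77.3 cm³.
Infill deposited = 0.20 × 77.3, so 15.46 cm³.
Total printed volume: 57.7 + 15.46 → 73.16 cm³.
Mass: 73.16 × 1.23 → 89.9868 g.
At $86.5/kg: 89.9868/1000 × 86.5 = $7.78.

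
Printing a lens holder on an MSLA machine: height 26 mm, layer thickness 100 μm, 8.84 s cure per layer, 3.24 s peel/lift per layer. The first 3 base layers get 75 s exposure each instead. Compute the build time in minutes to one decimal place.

Layer count = ceil(26 / 0.1) = 260.
Base layers = 3 × (75 + 3.24) = 234.72 s.
Regular layers = 257 × (8.84 + 3.24) = 3104.56 s.
Sum: 234.72 + 3104.56 = 3339.28 s → 55.7 minutes.

55.7 minutes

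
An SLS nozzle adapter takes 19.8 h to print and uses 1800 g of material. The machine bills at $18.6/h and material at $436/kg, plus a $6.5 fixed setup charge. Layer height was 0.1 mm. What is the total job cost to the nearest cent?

Machine cost: 18.6 × 19.8 → $368.28.
Material charge = 436 × 1800/1000 = $784.80.
Adding setup: 368.28 + 784.80 + 6.5 → $1159.58.

$1159.58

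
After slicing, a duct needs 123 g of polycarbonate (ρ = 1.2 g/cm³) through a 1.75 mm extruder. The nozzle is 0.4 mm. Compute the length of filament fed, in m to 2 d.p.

42.61 m

Volume = 123 g / 1.2 g·cm⁻³ = 102.5 cm³ = 102500 mm³.
Cross-section of 1.75 mm filament: π·(1.75/2)² = 2.4053 mm².
Length = 102500 / 2.4053 = 42614.23 mm = 42.61 m.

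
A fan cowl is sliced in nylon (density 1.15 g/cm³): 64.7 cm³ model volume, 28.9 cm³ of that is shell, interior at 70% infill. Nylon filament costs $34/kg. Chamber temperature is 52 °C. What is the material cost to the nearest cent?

$2.11

Volume inside the shell = 64.7 − 28.9, so 35.8 cm³.
Infill deposited = 0.70 × 35.8, so 25.06 cm³.
Total extruded = 28.9 + 25.06, so 53.96 cm³.
Mass = 53.96 × 1.15 = 62.054 g.
At $34/kg: 62.054/1000 × 34 = $2.11.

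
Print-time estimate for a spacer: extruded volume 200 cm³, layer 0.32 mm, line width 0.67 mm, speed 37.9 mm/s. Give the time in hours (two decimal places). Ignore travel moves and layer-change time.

6.84 hours

Extrusion cross-section = 0.32 × 0.67 = 0.2144 mm².
Toolpath length = 200 cm³ / 0.2144 mm² = 200000 / 0.2144 = 932835.8 mm.
Extrusion time = 932835.8 / 37.9, so 24613.1 s.
That's 24613.1 s → 6.84 hours.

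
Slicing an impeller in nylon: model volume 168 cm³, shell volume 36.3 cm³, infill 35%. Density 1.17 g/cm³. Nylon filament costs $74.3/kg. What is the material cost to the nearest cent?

Volume inside the shell: 168 − 36.3 → 131.7 cm³.
Infill volume = 0.35 × 131.7, so 46.095 cm³.
Deposited volume = 36.3 + 46.095, so 82.395 cm³.
Mass = 82.395 × 1.17, so 96.40215 g.
At $74.3/kg: 96.40215/1000 × 74.3 = $7.16.

$7.16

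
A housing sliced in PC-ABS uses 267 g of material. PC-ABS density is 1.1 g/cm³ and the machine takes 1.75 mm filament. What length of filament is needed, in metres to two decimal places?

Volume = 267 g / 1.1 g·cm⁻³ = 242.7273 cm³ = 242727.3 mm³.
Cross-section of 1.75 mm filament: π·(1.75/2)² = 2.4053 mm².
Length = 242727.3 / 2.4053 = 100913.52 mm = 100.91 m.

100.91 m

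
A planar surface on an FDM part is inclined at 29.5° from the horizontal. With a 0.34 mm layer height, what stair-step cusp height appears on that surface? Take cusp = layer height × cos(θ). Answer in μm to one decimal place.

295.9 μm

h_c = t·cos θ = 0.34 × 0.8704 = 0.295936 mm (295.9 μm).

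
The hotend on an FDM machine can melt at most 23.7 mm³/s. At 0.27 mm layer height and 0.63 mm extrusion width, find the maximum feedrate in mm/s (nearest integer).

139 mm/s

Extrusion cross-section: 0.27 × 0.63 → 0.1701 mm².
v_max = Q/A = 23.7/0.1701 = 139.33 mm/s → 139 mm/s.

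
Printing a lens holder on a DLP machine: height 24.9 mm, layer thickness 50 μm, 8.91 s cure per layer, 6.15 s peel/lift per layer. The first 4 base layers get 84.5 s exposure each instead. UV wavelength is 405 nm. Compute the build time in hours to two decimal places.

Layer count = ceil(24.9 / 0.05) = 498.
Base layers = 4 × (84.5 + 6.15), so 362.6 s.
Regular layers: 494 × (8.91 + 6.15) → 7439.64 s.
Total = 362.6 + 7439.64 = 7802.24 s = 2.17 hours.

2.17 hours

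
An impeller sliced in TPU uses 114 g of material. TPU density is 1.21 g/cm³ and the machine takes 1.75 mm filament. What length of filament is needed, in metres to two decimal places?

39.17 m

Volume = 114 g / 1.21 g·cm⁻³ = 94.2149 cm³ = 94214.9 mm³.
Cross-section of 1.75 mm filament: π·(1.75/2)² = 2.4053 mm².
Length = 94214.9 / 2.4053 = 39169.71 mm = 39.17 m.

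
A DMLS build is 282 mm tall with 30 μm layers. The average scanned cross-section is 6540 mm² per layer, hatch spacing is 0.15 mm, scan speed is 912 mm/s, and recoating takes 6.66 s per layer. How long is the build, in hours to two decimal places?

142.22 hours

Layers = ⌈282/0.03⌉ = 9400.
Hatch length per layer = 6540 / 0.15, so 43600 mm.
Per-layer scan time: 43600 / 912 → 47.807 s.
Per-layer time = 47.807 + 6.66 = 54.467 s.
9400 layers × 54.467 s/layer = 511989.8 s, i.e. 142.22 hours.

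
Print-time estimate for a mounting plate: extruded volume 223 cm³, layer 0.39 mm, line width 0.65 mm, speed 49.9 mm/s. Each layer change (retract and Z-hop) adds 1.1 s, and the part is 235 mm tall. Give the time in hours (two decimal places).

Line area = 0.39 × 0.65 = 0.2535 mm².
Total extruded path = 223000/0.2535 = 879684.4 mm.
Extrusion time: 879684.4 / 49.9 → 17628.9 s.
Layers = ⌈235/0.39⌉ = 603.
Z-hop total = 603 × 1.1, so 663.3 s.
Total = 17628.9 + 663.3 = 18292.2 s = 5.08 hours.

5.08 hours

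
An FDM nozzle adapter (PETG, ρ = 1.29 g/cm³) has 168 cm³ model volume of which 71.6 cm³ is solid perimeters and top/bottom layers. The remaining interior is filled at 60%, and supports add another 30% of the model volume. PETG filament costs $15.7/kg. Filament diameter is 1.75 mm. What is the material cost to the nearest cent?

Interior volume: 168 − 71.6 → 96.4 cm³.
Infill volume = 0.60 × 96.4, so 57.84 cm³.
Support = 0.30 × 168, so 50.4 cm³.
Total printed volume: 71.6 + 57.84 + 50.4 → 179.84 cm³.
Mass = 179.84 × 1.29 = 231.9936 g.
At $15.7/kg: 231.9936/1000 × 15.7 = $3.64.

$3.64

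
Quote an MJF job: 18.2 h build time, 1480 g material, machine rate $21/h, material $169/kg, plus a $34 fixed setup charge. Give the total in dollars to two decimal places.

$666.32

Machine-time cost: 21 × 18.2 → $382.20.
Feedstock cost = 169 × 1480/1000, so $250.12.
Adding setup: 382.20 + 250.12 + 34 → $666.32.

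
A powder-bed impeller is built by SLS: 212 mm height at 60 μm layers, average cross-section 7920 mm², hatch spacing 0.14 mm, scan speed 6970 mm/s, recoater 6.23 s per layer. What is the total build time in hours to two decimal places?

14.08 hours

Layers = ⌈212/0.06⌉ = 3534.
Hatch length per layer = 7920 / 0.14 = 56571.4 mm.
Per-layer scan time = 56571.4 / 6970 = 8.1164 s.
Per-layer time = 8.1164 + 6.23, so 14.3464 s.
Total: 3534 × 14.3464 s = 50700.1776 s → 14.08 hours.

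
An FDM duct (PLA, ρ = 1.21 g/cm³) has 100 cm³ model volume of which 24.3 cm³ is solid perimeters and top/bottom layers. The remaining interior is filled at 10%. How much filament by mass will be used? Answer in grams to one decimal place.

38.6 g

Infill region: 100 − 24.3 → 75.7 cm³.
Deposited infill: 0.10 × 75.7 → 7.57 cm³.
Total printed volume = 24.3 + 7.57, so 31.87 cm³.
Mass = 31.87 × 1.21 = 38.5627 g.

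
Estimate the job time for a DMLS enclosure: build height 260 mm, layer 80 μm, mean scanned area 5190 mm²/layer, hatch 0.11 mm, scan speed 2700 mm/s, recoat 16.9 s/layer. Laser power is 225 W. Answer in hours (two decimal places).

Layers = ⌈260/0.08⌉ = 3250.
Scan path per layer = 5190 / 0.11 = 47181.8 mm.
Scan time per layer: 47181.8 / 2700 → 17.4747 s.
Time per layer = 17.4747 + 16.9, so 34.3747 s.
Total: 3250 × 34.3747 s = 111717.775 s → 31.03 hours.

31.03 hours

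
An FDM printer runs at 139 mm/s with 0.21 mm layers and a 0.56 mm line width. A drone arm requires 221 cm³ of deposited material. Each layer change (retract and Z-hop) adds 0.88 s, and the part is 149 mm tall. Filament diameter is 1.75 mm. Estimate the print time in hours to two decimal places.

3.93 hours

Extrusion cross-section = 0.21 × 0.56 = 0.1176 mm².
Toolpath length = 221 cm³ / 0.1176 mm² = 221000 / 0.1176 = 1879251.7 mm.
Extrusion time = 1879251.7 / 139, so 13519.8 s.
Layers = ⌈149/0.21⌉ = 710.
Layer-change overhead = 710 × 0.88 = 624.8 s.
Altogether 13519.8 + 624.8 = 14144.6 s, i.e. 3.93 hours.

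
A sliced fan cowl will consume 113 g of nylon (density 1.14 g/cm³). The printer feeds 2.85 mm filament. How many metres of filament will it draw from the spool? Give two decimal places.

Volume = 113 g / 1.14 g·cm⁻³ = 99.1228 cm³ = 99122.8 mm³.
Cross-section of 2.85 mm filament: π·(2.85/2)² = 6.3794 mm².
Length = 99122.8 / 6.3794 = 15537.95 mm = 15.54 m.

15.54 m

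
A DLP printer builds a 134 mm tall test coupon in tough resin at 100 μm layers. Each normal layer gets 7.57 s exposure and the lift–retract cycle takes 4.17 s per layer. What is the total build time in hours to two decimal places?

4.37 hours

Layer count = ceil(134 / 0.1) = 1340.
Cycle time = 7.57 + 4.17 = 11.74 s.
Build time: 1340 × 11.74 s = 15731.6 s, i.e. 4.37 hours.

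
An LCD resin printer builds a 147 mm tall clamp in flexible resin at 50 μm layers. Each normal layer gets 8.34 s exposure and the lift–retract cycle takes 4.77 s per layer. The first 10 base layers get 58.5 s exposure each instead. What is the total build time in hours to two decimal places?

Number of layers: 147 / 0.05 → 2940 (rounded up).
Burn-in layers = 10 × (58.5 + 4.77), so 632.7 s.
Normal layers = 2930 × (8.34 + 4.77), so 38412.3 s.
Sum: 632.7 + 38412.3 = 39045 s → 10.85 hours.

10.85 hours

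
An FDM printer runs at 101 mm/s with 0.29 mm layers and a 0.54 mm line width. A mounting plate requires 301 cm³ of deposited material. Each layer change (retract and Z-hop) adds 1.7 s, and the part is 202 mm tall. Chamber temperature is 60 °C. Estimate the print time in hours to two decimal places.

Line area: 0.29 × 0.54 → 0.1566 mm².
Toolpath length = 301 cm³ / 0.1566 mm² = 301000 / 0.1566 = 1922094.5 mm.
Print-move time = 1922094.5 / 101 = 19030.6 s.
Layer count = ceil(202 / 0.29) = 697.
Layer-change overhead = 697 × 1.7, so 1184.9 s.
Total = 19030.6 + 1184.9 = 20215.5 s = 5.62 hours.

5.62 hours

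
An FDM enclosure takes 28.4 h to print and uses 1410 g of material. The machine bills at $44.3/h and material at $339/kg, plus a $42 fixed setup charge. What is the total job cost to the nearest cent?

Time charge = 44.3 × 28.4, so $1258.12.
Material cost = 339 × 1410/1000, so $477.99.
Adding setup: 1258.12 + 477.99 + 42 → $1778.11.

$1778.11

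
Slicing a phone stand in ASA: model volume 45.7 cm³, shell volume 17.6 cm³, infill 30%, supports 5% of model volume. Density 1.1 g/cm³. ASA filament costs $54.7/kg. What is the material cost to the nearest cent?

$1.70

Interior volume: 45.7 − 17.6 → 28.1 cm³.
Infill deposited = 0.30 × 28.1 = 8.43 cm³.
Support = 0.05 × 45.7, so 2.285 cm³.
Deposited volume = 17.6 + 8.43 + 2.285 = 28.315 cm³.
Mass = 28.315 × 1.1, so 31.1465 g.
At $54.7/kg: 31.1465/1000 × 54.7 = $1.70.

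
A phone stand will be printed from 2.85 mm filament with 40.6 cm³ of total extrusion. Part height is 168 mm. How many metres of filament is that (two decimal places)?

Cross-section of 2.85 mm filament: π·(2.85/2)² = 6.3794 mm².
Length = 40.6 cm³ / 6.3794 mm² = 40600 / 6.3794 = 6364.23 mm = 6.36 m.

6.36 m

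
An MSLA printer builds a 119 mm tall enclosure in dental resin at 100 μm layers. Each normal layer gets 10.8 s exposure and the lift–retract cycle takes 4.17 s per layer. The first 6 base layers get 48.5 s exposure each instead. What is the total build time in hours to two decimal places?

Layer count = ceil(119 / 0.1) = 1190.
Burn-in layers: 6 × (48.5 + 4.17) → 316.02 s.
Regular layers = 1184 × (10.8 + 4.17), so 17724.48 s.
Sum: 316.02 + 17724.48 = 18040.5 s → 5.01 hours.

5.01 hours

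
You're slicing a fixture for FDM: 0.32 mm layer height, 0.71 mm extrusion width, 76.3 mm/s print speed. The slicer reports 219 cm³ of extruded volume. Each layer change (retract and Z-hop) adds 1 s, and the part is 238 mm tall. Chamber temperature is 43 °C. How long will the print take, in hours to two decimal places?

3.72 hours

Extrusion cross-section: 0.32 × 0.71 → 0.2272 mm².
Total extruded path = 219000/0.2272 = 963908.5 mm.
Extrusion time = 963908.5 / 76.3, so 12633.1 s.
Layers = ⌈238/0.32⌉ = 744.
Z-hop total = 744 × 1 = 744 s.
Total = 12633.1 + 744 = 13377.1 s = 3.72 hours.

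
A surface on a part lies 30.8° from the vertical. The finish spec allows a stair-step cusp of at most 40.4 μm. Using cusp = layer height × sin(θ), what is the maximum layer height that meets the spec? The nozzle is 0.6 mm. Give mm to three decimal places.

0.079 mm

t = h_c / sin θ = 0.0404 / 0.5120 = 0.079 mm.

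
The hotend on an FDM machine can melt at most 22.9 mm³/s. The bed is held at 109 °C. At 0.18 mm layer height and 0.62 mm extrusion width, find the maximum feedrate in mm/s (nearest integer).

205 mm/s

A: 0.18 × 0.62 → 0.1116 mm².
Max speed = 22.9 / 0.1116 = 205.20 ≈ 205 mm/s.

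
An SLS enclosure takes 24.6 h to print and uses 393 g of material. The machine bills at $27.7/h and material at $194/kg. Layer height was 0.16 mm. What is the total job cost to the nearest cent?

Machine-time cost = 27.7 × 24.6, so $681.42.
Material cost = 194 × 393/1000 = $76.242.
Job cost: 681.42 + 76.242 = 757.662 ≈ $757.66.

$757.66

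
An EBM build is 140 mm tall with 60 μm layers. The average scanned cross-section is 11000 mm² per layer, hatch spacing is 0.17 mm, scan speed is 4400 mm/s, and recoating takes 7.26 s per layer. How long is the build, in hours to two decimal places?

14.24 hours

Number of layers: 140 / 0.06 → 2334 (rounded up).
Per-layer scan distance = 11000 / 0.17, so 64705.9 mm.
Per-layer scan time: 64705.9 / 4400 → 14.7059 s.
Time per layer = 14.7059 + 7.26, so 21.9659 s.
Total: 2334 × 21.9659 s = 51268.4106 s → 14.24 hours.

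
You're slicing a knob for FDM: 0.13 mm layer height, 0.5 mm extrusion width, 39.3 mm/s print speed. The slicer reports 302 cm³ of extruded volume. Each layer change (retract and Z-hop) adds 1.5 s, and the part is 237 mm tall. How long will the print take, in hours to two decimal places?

Bead cross-section: 0.13 × 0.5 → 0.065 mm².
Toolpath length = 302 cm³ / 0.065 mm² = 302000 / 0.065 = 4646153.8 mm.
Time extruding = 4646153.8 / 39.3 = 118222.7 s.
Number of layers: 237 / 0.13 → 1824 (rounded up).
Non-print overhead: 1824 × 1.5 → 2736 s.
Altogether 118222.7 + 2736 = 120958.7 s, i.e. 33.60 hours.

33.60 hours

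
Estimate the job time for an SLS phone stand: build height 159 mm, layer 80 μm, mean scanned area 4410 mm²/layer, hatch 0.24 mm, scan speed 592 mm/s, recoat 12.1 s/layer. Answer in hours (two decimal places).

23.82 hours

Layer count = ceil(159 / 0.08) = 1988.
Hatch length per layer: 4410 / 0.24 → 18375 mm.
Laser time per layer = 18375 / 592 = 31.0389 s.
Time per layer = 31.0389 + 12.1 = 43.1389 s.
Total: 1988 × 43.1389 s = 85760.1332 s → 23.82 hours.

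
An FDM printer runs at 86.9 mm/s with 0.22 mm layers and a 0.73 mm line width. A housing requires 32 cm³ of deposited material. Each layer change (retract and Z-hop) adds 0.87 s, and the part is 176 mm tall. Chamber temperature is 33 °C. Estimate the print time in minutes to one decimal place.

Extrusion cross-section = 0.22 × 0.73, so 0.1606 mm².
Toolpath length = 32 cm³ / 0.1606 mm² = 32000 / 0.1606 = 199252.8 mm.
Print-move time = 199252.8 / 86.9, so 2292.9 s.
Layers = ⌈176/0.22⌉ = 800.
Layer-change overhead: 800 × 0.87 → 696 s.
Total = 2292.9 + 696 = 2988.9 s = 49.8 minutes.

49.8 minutes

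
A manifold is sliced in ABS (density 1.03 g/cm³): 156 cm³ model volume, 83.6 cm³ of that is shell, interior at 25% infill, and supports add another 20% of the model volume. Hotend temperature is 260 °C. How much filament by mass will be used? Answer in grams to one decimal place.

136.9 g

Infill region = 156 − 83.6, so 72.4 cm³.
Deposited infill: 0.25 × 72.4 → 18.1 cm³.
Support = 0.20 × 156 = 31.2 cm³.
Total printed volume = 83.6 + 18.1 + 31.2 = 132.9 cm³.
Mass = 132.9 × 1.03 = 136.887 g.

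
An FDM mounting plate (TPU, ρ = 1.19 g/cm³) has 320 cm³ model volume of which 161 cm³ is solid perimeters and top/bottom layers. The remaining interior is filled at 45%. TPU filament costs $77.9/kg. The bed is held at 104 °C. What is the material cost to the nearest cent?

$21.56

Volume inside the shell: 320 − 161 → 159 cm³.
Deposited infill: 0.45 × 159 → 71.55 cm³.
Total printed volume: 161 + 71.55 → 232.55 cm³.
Mass = 232.55 × 1.19 = 276.7345 g.
Cost = 276.7345 g / 1000 × $77.9/kg = $21.56.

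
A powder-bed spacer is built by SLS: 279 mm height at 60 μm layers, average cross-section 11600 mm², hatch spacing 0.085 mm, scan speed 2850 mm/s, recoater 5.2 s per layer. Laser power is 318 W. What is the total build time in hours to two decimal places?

68.57 hours

Layer count = ceil(279 / 0.06) = 4650.
Hatch length per layer: 11600 / 0.085 → 136470.6 mm.
Laser time per layer = 136470.6 / 2850 = 47.8844 s.
Layer cycle = 47.8844 + 5.2 = 53.0844 s.
Total: 4650 × 53.0844 s = 246842.46 s → 68.57 hours.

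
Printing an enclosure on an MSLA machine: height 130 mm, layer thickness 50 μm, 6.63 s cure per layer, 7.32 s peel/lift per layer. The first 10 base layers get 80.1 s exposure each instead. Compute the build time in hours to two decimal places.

10.28 hours

Layers = ⌈130/0.05⌉ = 2600.
Bottom layers = 10 × (80.1 + 7.32) = 874.2 s.
Regular layers: 2590 × (6.63 + 7.32) → 36130.5 s.
Sum: 874.2 + 36130.5 = 37004.7 s → 10.28 hours.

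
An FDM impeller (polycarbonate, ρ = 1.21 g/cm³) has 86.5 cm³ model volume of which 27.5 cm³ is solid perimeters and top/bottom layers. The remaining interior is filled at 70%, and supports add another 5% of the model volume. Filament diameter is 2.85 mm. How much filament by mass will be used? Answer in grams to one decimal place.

88.5 g

Interior volume = 86.5 − 27.5 = 59 cm³.
Infill volume = 0.70 × 59 = 41.3 cm³.
Support = 0.05 × 86.5 = 4.325 cm³.
Deposited volume = 27.5 + 41.3 + 4.325, so 73.125 cm³.
Mass = 73.125 × 1.21, so 88.48125 g.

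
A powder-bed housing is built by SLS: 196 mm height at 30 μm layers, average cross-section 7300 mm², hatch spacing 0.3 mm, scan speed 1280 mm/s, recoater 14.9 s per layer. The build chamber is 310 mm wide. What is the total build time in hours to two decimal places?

Layers = ⌈196/0.03⌉ = 6534.
Per-layer scan distance: 7300 / 0.3 → 24333.3 mm.
Scan time per layer: 24333.3 / 1280 → 19.0104 s.
Layer cycle: 19.0104 + 14.9 → 33.9104 s.
Total: 6534 × 33.9104 s = 221570.5536 s → 61.55 hours.

61.55 hours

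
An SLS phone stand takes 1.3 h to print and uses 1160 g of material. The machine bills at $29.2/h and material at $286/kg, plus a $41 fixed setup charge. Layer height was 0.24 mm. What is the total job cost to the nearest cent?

$410.72

Machine-time cost = 29.2 × 1.3, so $37.96.
Material cost = 286 × 1160/1000, so $331.76.
Adding setup: 37.96 + 331.76 + 41 → $410.72.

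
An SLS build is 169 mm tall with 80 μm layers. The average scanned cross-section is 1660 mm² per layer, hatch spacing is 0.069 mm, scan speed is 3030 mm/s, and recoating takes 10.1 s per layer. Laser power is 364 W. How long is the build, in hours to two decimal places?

10.59 hours

Layers = ⌈169/0.08⌉ = 2113.
Hatch length per layer = 1660 / 0.069 = 24058 mm.
Per-layer scan time: 24058 / 3030 → 7.9399 s.
Layer cycle = 7.9399 + 10.1, so 18.0399 s.
2113 layers × 18.0399 s/layer = 38118.3087 s, i.e. 10.59 hours.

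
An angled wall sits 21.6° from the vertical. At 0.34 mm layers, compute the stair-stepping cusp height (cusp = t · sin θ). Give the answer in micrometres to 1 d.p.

125.2 μm

h_c = t·sin θ = 0.34 × 0.3681 = 0.125154 mm (125.2 μm).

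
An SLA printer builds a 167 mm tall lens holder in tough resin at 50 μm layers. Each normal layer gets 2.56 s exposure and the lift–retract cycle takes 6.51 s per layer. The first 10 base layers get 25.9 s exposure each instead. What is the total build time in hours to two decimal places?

8.48 hours

Layer count = ceil(167 / 0.05) = 3340.
Base layers: 10 × (25.9 + 6.51) → 324.1 s.
Regular layers = 3330 × (2.56 + 6.51), so 30203.1 s.
Sum: 324.1 + 30203.1 = 30527.2 s → 8.48 hours.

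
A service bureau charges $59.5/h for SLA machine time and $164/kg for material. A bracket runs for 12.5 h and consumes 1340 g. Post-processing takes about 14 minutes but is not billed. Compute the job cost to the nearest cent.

Machine cost = 59.5 × 12.5 = $743.75.
Material charge = 164 × 1340/1000 = $219.76.
Total = 743.75 + 219.76 = $963.51.

$963.51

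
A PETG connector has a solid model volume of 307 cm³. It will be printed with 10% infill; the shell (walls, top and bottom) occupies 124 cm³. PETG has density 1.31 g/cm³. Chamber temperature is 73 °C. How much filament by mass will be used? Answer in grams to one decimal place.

186.4 g

Interior volume = 307 − 124 = 183 cm³.
Deposited infill: 0.10 × 183 → 18.3 cm³.
Total extruded = 124 + 18.3 = 142.3 cm³.
Mass: 142.3 × 1.31 → 186.413 g.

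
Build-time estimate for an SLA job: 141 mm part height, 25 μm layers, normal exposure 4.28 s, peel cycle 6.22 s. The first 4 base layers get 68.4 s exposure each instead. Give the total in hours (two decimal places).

Number of layers: 141 / 0.025 → 5640 (rounded up).
Bottom layers: 4 × (68.4 + 6.22) → 298.48 s.
Normal layers = 5636 × (4.28 + 6.22), so 59178 s.
Sum: 298.48 + 59178 = 59476.48 s → 16.52 hours.

16.52 hours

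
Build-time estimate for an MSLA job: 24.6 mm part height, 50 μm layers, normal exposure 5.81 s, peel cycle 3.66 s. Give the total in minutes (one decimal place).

Layer count = ceil(24.6 / 0.05) = 492.
Each layer takes = 5.81 + 3.66 = 9.47 s.
Build time: 492 × 9.47 s = 4659.24 s, i.e. 77.7 minutes.

77.7 minutes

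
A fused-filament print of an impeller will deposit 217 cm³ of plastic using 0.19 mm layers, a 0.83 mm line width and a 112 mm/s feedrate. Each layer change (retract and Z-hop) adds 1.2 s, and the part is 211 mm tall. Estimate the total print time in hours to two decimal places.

Extrusion cross-section = 0.19 × 0.83, so 0.1577 mm².
Path length: 217000 mm³ / 0.1577 mm² → 1376030.4 mm.
Time extruding: 1376030.4 / 112 → 12286 s.
Layers = ⌈211/0.19⌉ = 1111.
Non-print overhead = 1111 × 1.2 = 1333.2 s.
Total = 12286 + 1333.2 = 13619.2 s = 3.78 hours.

3.78 hours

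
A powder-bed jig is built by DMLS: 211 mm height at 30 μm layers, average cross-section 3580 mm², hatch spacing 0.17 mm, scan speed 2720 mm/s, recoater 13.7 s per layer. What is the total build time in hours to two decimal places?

41.90 hours

Layer count = ceil(211 / 0.03) = 7034.
Scan path per layer = 3580 / 0.17 = 21058.8 mm.
Per-layer scan time: 21058.8 / 2720 → 7.7422 s.
Layer cycle = 7.7422 + 13.7 = 21.4422 s.
7034 layers × 21.4422 s/layer = 150824.4348 s, i.e. 41.90 hours.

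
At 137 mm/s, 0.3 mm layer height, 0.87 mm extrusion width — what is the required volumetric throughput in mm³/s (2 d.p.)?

35.76

Extrusion cross-section = 0.3 × 0.87, so 0.261 mm².
Q = v·A = 137 × 0.261 = 35.76 mm³/s.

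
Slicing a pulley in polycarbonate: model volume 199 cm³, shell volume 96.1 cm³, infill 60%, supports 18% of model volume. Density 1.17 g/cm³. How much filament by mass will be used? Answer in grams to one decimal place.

226.6 g

Volume inside the shell = 199 − 96.1 = 102.9 cm³.
Deposited infill = 0.60 × 102.9, so 61.74 cm³.
Support = 0.18 × 199, so 35.82 cm³.
Total printed volume = 96.1 + 61.74 + 35.82, so 193.66 cm³.
Mass = 193.66 × 1.17 = 226.5822 g.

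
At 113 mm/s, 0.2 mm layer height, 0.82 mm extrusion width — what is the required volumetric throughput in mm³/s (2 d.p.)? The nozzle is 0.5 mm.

A = 0.2 × 0.82, so 0.164 mm².
Volumetric flow = 113 × 0.164 = 18.53 mm³/s.

18.53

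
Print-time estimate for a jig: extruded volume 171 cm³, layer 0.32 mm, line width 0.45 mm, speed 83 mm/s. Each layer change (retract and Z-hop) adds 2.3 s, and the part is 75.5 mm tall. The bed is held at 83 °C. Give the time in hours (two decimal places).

Bead cross-section: 0.32 × 0.45 → 0.144 mm².
Toolpath length = 171 cm³ / 0.144 mm² = 171000 / 0.144 = 1187500 mm.
Extrusion time: 1187500 / 83 → 14307.2 s.
Layers = ⌈75.5/0.32⌉ = 236.
Z-hop total = 236 × 2.3 = 542.8 s.
Total = 14307.2 + 542.8 = 14850 s = 4.13 hours.

4.13 hours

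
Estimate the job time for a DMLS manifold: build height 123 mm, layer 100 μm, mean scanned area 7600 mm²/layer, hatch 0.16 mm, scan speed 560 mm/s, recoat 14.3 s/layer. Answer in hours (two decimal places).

33.87 hours

Layers = ⌈123/0.1⌉ = 1230.
Per-layer scan distance = 7600 / 0.16, so 47500 mm.
Scan time per layer = 47500 / 560 = 84.8214 s.
Time per layer = 84.8214 + 14.3, so 99.1214 s.
Build time = 1230 × 99.1214 = 121919.322 s = 33.87 hours.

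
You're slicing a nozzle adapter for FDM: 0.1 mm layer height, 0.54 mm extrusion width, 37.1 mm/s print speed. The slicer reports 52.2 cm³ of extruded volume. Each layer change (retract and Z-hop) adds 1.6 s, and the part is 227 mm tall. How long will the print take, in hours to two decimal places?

8.25 hours

Line area: 0.1 × 0.54 → 0.054 mm².
Toolpath length = 52.2 cm³ / 0.054 mm² = 52200 / 0.054 = 966666.7 mm.
Extrusion time = 966666.7 / 37.1, so 26055.7 s.
Layers = ⌈227/0.1⌉ = 2270.
Z-hop total = 2270 × 1.6, so 3632 s.
Altogether 26055.7 + 3632 = 29687.7 s, i.e. 8.25 hours.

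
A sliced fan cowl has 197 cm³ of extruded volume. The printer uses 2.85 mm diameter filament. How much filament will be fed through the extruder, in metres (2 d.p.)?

Cross-section of 2.85 mm filament: π·(2.85/2)² = 6.3794 mm².
Length = 197 cm³ / 6.3794 mm² = 197000 / 6.3794 = 30880.65 mm = 30.88 m.

30.88 m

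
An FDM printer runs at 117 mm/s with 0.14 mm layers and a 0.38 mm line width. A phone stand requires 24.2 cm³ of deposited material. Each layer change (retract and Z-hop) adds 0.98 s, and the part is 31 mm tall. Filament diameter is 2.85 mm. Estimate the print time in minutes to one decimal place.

68.4 minutes

Bead cross-section: 0.14 × 0.38 → 0.0532 mm².
Path length: 24200 mm³ / 0.0532 mm² → 454887.2 mm.
Print-move time = 454887.2 / 117 = 3887.9 s.
Layer count = ceil(31 / 0.14) = 222.
Non-print overhead: 222 × 0.98 → 217.56 s.
Total = 3887.9 + 217.56 = 4105.46 s = 68.4 minutes.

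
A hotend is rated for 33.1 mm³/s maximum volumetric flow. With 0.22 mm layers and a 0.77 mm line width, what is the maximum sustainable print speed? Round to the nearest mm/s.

A = 0.22 × 0.77, so 0.1694 mm².
Max speed = 33.1 / 0.1694 = 195.40 ≈ 195 mm/s.

195 mm/s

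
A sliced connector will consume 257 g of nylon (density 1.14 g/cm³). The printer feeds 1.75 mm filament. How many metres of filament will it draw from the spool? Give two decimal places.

93.73 m

Extruded volume: 257/1.14 = 225.4386 cm³ (225438.6 mm³).
Filament cross-section = π × (1.75/2)² = 2.4053 mm².
Length = 225438.6 / 2.4053 = 93725.77 mm = 93.73 m.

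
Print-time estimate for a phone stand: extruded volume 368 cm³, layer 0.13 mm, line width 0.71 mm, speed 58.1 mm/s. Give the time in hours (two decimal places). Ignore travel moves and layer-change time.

Extrusion cross-section = 0.13 × 0.71 = 0.0923 mm².
Toolpath length = 368 cm³ / 0.0923 mm² = 368000 / 0.0923 = 3986998.9 mm.
Extrusion time = 3986998.9 / 58.1 = 68623 s.
In the requested units: 68623 s = 19.06 hours.

19.06 hours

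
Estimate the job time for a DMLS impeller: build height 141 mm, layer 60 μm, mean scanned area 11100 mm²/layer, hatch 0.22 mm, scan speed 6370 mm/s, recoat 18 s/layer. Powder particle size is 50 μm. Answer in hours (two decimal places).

16.92 hours

Number of layers: 141 / 0.06 → 2350 (rounded up).
Scan path per layer = 11100 / 0.22, so 50454.5 mm.
Scan time per layer = 50454.5 / 6370, so 7.9206 s.
Time per layer: 7.9206 + 18 → 25.9206 s.
2350 layers × 25.9206 s/layer = 60913.41 s, i.e. 16.92 hours.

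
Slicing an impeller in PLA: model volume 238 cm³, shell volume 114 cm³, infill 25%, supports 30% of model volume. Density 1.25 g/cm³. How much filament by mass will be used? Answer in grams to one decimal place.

270.5 g

Volume inside the shell = 238 − 114, so 124 cm³.
Deposited infill = 0.25 × 124, so 31 cm³.
Support: 0.30 × 238 → 71.4 cm³.
Total printed volume = 114 + 31 + 71.4 = 216.4 cm³.
Mass = 216.4 × 1.25 = 270.5 g.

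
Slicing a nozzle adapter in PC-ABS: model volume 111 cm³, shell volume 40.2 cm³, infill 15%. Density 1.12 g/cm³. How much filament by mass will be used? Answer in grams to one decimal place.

56.9 g

Infill region: 111 − 40.2 → 70.8 cm³.
Deposited infill = 0.15 × 70.8 = 10.62 cm³.
Deposited volume = 40.2 + 10.62 = 50.82 cm³.
Mass = 50.82 × 1.12, so 56.9184 g.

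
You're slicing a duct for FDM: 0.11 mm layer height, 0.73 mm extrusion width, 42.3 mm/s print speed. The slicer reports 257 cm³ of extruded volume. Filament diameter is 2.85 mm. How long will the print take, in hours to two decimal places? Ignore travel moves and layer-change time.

Bead cross-section = 0.11 × 0.73, so 0.0803 mm².
Path length: 257000 mm³ / 0.0803 mm² → 3200498.1 mm.
Time extruding = 3200498.1 / 42.3, so 75661.9 s.
Converting: 75661.9 s = 21.02 hours.

21.02 hours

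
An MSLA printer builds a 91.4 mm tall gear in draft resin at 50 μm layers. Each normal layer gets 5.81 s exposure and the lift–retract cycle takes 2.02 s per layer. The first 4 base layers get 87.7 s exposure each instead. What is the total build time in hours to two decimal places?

4.07 hours

Layers = ⌈91.4/0.05⌉ = 1828.
Burn-in layers = 4 × (87.7 + 2.02), so 358.88 s.
Remaining layers = 1824 × (5.81 + 2.02) = 14281.92 s.
Sum: 358.88 + 14281.92 = 14640.8 s → 4.07 hours.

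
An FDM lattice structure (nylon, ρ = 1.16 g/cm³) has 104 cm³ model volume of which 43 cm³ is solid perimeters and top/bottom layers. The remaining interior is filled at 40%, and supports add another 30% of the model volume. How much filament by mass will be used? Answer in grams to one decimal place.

Interior volume = 104 − 43, so 61 cm³.
Infill volume: 0.40 × 61 → 24.4 cm³.
Support = 0.30 × 104 = 31.2 cm³.
Deposited volume = 43 + 24.4 + 31.2 = 98.6 cm³.
Mass = 98.6 × 1.16 = 114.376 g.

114.4 g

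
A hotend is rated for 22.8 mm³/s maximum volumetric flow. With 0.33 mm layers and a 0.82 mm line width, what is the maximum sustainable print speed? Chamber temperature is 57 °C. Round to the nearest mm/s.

A: 0.33 × 0.82 → 0.2706 mm².
v_max = Q/A = 22.8/0.2706 = 84.26 mm/s → 84 mm/s.

84 mm/s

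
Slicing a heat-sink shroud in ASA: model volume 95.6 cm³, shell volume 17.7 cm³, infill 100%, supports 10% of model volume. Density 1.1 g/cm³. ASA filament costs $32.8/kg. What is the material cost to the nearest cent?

$3.79

Volume inside the shell = 95.6 − 17.7 = 77.9 cm³.
Infill deposited: 1.00 × 77.9 → 77.9 cm³.
Support = 0.10 × 95.6 = 9.56 cm³.
Total printed volume = 17.7 + 77.9 + 9.56 = 105.16 cm³.
Mass: 105.16 × 1.1 → 115.676 g.
At $32.8/kg: 115.676/1000 × 32.8 = $3.79.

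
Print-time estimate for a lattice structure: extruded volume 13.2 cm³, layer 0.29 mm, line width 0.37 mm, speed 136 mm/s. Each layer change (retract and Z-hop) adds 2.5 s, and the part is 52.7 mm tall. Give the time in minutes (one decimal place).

22.7 minutes

Bead cross-section = 0.29 × 0.37, so 0.1073 mm².
Toolpath length = 13.2 cm³ / 0.1073 mm² = 13200 / 0.1073 = 123019.6 mm.
Print-move time = 123019.6 / 136, so 904.6 s.
Layers = ⌈52.7/0.29⌉ = 182.
Z-hop total = 182 × 2.5, so 455 s.
Total = 904.6 + 455 = 1359.6 s = 22.7 minutes.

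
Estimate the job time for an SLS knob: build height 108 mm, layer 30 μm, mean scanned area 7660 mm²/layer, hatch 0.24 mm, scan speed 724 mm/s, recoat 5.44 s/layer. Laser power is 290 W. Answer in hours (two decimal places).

Layers = ⌈108/0.03⌉ = 3600.
Hatch length per layer: 7660 / 0.24 → 31916.7 mm.
Laser time per layer = 31916.7 / 724 = 44.0838 s.
Per-layer time: 44.0838 + 5.44 → 49.5238 s.
Build time = 3600 × 49.5238 = 178285.68 s = 49.52 hours.

49.52 hours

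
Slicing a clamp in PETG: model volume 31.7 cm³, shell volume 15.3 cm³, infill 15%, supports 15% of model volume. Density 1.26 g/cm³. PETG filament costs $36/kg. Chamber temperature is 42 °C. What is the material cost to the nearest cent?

$1.02

Interior volume: 31.7 − 15.3 → 16.4 cm³.
Deposited infill: 0.15 × 16.4 → 2.46 cm³.
Support = 0.15 × 31.7, so 4.755 cm³.
Deposited volume: 15.3 + 2.46 + 4.755 → 22.515 cm³.
Mass = 22.515 × 1.26 = 28.3689 g.
Cost = 28.3689 g / 1000 × $36/kg = $1.02.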